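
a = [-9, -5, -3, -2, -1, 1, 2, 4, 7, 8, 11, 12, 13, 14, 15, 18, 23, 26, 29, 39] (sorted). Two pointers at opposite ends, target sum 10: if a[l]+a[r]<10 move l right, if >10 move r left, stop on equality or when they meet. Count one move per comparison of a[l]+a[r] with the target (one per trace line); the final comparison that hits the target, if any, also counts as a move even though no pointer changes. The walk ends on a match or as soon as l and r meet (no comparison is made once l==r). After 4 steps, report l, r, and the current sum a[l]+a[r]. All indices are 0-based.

l=0, r=15, sum=9

[0,19] -9+39=30 >10 → r--
[0,18] -9+29=20 >10 → r--
[0,17] -9+26=17 >10 → r--
[0,16] -9+23=14 >10 → r--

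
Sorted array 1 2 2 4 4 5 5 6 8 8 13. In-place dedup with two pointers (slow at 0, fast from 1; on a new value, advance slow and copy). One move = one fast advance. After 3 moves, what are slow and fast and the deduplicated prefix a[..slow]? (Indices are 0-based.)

slow=2, fast=4, prefix=[1, 2, 4]

slow=0 fast=1: a[fast]=2≠a[slow]=1 write a[1]=2, slow++,fast++
slow=1 fast=2: a[fast]=2=a[slow] dup, fast++
slow=1 fast=3: a[fast]=4≠a[slow]=2 write a[2]=4, slow++,fast++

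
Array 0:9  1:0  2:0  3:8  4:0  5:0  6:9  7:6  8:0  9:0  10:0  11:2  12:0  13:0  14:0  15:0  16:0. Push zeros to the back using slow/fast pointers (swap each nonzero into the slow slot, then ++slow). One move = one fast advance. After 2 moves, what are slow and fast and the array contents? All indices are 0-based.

slow=1, fast=2, a=[9, 0, 0, 8, 0, 0, 9, 6, 0, 0, 0, 2, 0, 0, 0, 0, 0]

slow=0 fast=0: a[fast]=9≠0 swap→a[0]=9, slow++,fast++
slow=1 fast=1: a[fast]=0, fast++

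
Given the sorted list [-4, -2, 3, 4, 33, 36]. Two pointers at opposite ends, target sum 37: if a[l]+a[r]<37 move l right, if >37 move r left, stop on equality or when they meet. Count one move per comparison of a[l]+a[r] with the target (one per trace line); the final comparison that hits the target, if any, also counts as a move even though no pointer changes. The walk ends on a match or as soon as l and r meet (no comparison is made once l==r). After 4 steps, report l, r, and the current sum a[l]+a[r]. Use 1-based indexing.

l=4, r=5, sum=37

l=1 r=6: -4+36=32 <37, l++
l=2 r=6: -2+36=34 <37, l++
l=3 r=6: 3+36=39 >37, r--
l=3 r=5: 3+33=36 <37, l++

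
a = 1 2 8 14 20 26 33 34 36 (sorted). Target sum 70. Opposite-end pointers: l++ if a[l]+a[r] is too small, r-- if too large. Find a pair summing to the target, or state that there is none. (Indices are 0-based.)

(34, 36)

[0,8] 1+36=37 <70 → l++
[1,8] 2+36=38 <70 → l++
[2,8] 8+36=44 <70 → l++
[3,8] 14+36=50 <70 → l++
[4,8] 20+36=56 <70 → l++
[5,8] 26+36=62 <70 → l++
[6,8] 33+36=69 <70 → l++
[7,8] 34+36=70 → found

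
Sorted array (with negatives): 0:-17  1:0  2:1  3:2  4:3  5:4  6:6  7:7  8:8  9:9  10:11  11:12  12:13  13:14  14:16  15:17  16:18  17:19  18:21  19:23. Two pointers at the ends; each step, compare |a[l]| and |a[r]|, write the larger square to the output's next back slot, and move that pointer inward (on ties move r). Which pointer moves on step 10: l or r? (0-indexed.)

r

[0,19] |-17|<=|23| out[19]=529 → r--
[0,18] |-17|<=|21| out[18]=441 → r--
[0,17] |-17|<=|19| out[17]=361 → r--
[0,16] |-17|<=|18| out[16]=324 → r--
[0,15] |-17|<=|17| out[15]=289 → r--
[0,14] |-17|>|16| out[14]=289 → l++
[1,14] |0|<=|16| out[13]=256 → r--
[1,13] |0|<=|14| out[12]=196 → r--
[1,12] |0|<=|13| out[11]=169 → r--
[1,11] |0|<=|12| out[10]=144 → r--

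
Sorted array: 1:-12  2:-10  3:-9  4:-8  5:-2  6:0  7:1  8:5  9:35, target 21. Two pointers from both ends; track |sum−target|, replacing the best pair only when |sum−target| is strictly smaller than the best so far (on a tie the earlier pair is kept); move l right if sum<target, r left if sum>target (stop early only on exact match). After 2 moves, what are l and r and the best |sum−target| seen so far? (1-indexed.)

l=2, r=8, best |Δ|=2

l=1 r=9: -12+35=23 d=2 *, r--
l=1 r=8: -12+5=-7 d=28, l++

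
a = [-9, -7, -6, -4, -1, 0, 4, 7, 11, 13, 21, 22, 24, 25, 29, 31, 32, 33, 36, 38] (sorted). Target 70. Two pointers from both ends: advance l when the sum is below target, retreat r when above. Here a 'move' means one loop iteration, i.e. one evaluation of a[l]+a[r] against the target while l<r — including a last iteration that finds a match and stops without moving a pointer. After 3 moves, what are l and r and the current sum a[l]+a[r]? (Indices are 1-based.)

l=4, r=20, sum=34

l=1 r=20: -9+38=29 <70, l++
l=2 r=20: -7+38=31 <70, l++
l=3 r=20: -6+38=32 <70, l++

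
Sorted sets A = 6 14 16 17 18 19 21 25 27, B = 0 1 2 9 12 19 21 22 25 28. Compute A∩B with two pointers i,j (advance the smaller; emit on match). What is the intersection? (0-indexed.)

i=0 j=0: 6>0, j++
i=0 j=1: 6>1, j++
i=0 j=2: 6>2, j++
i=0 j=3: 6<9, i++
i=1 j=3: 14>9, j++
i=1 j=4: 14>12, j++
i=1 j=5: 14<19, i++
i=2 j=5: 16<19, i++
i=3 j=5: 17<19, i++
i=4 j=5: 18<19, i++
i=5 j=5: 19==19 emit, i++,j++
i=6 j=6: 21==21 emit, i++,j++
i=7 j=7: 25>22, j++
i=7 j=8: 25==25 emit, i++,j++
i=8 j=9: 27<28, i++

intersection = [19, 21, 25]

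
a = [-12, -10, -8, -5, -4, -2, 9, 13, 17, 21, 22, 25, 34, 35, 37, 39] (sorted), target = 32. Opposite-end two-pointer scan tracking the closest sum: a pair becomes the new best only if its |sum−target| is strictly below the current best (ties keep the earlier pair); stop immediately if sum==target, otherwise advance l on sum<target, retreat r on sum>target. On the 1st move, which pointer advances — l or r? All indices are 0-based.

l

[0,15] -12+39=27 d=5 * → l++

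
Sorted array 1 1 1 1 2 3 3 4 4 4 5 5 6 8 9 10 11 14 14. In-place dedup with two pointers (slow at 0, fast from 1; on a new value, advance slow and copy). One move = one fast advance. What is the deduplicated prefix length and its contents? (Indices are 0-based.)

length 11; prefix = [1, 2, 3, 4, 5, 6, 8, 9, 10, 11, 14]

(s=0,f=1) a[fast]=1=a[slow] dup → fast++
(s=0,f=2) a[fast]=1=a[slow] dup → fast++
(s=0,f=3) a[fast]=1=a[slow] dup → fast++
(s=0,f=4) a[fast]=2≠a[slow]=1 write a[1]=2 → slow++,fast++
(s=1,f=5) a[fast]=3≠a[slow]=2 write a[2]=3 → slow++,fast++
(s=2,f=6) a[fast]=3=a[slow] dup → fast++
(s=2,f=7) a[fast]=4≠a[slow]=3 write a[3]=4 → slow++,fast++
(s=3,f=8) a[fast]=4=a[slow] dup → fast++
(s=3,f=9) a[fast]=4=a[slow] dup → fast++
(s=3,f=10) a[fast]=5≠a[slow]=4 write a[4]=5 → slow++,fast++
(s=4,f=11) a[fast]=5=a[slow] dup → fast++
(s=4,f=12) a[fast]=6≠a[slow]=5 write a[5]=6 → slow++,fast++
(s=5,f=13) a[fast]=8≠a[slow]=6 write a[6]=8 → slow++,fast++
(s=6,f=14) a[fast]=9≠a[slow]=8 write a[7]=9 → slow++,fast++
(s=7,f=15) a[fast]=10≠a[slow]=9 write a[8]=10 → slow++,fast++
(s=8,f=16) a[fast]=11≠a[slow]=10 write a[9]=11 → slow++,fast++
(s=9,f=17) a[fast]=14≠a[slow]=11 write a[10]=14 → slow++,fast++
(s=10,f=18) a[fast]=14=a[slow] dup → fast++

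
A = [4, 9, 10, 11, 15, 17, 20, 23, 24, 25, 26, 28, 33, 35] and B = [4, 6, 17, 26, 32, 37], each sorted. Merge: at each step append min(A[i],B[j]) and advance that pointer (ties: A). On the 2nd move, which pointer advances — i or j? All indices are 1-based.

i=1 j=1: A[i]=4<=B[j]=4 take 4, i++
i=2 j=1: A[i]=9>B[j]=4 take 4, j++

j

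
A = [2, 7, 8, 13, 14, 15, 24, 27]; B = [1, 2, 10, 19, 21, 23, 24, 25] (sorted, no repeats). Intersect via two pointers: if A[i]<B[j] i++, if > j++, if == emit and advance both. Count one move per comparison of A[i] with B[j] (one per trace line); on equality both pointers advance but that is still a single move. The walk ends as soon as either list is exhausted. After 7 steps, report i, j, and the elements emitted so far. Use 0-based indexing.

i=0 j=0: 2>1, j++
i=0 j=1: 2==2 emit, i++,j++
i=1 j=2: 7<10, i++
i=2 j=2: 8<10, i++
i=3 j=2: 13>10, j++
i=3 j=3: 13<19, i++
i=4 j=3: 14<19, i++

i=5, j=3, emitted=[2]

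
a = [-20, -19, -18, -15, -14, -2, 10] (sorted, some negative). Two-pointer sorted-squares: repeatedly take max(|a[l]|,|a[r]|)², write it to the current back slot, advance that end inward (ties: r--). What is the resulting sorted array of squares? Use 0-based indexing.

l=0 r=6: |-20|>|10| out[6]=400, l++
l=1 r=6: |-19|>|10| out[5]=361, l++
l=2 r=6: |-18|>|10| out[4]=324, l++
l=3 r=6: |-15|>|10| out[3]=225, l++
l=4 r=6: |-14|>|10| out[2]=196, l++
l=5 r=6: |-2|<=|10| out[1]=100, r--
l=5 r=5: |-2|<=|-2| out[0]=4, r--

[4, 100, 196, 225, 324, 361, 400]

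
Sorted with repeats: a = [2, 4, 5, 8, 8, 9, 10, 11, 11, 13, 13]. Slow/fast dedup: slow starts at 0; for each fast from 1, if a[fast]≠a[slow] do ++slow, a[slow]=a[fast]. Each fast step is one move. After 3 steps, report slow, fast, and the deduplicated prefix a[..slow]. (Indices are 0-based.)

slow=0 fast=1: a[fast]=4≠a[slow]=2 write a[1]=4, slow++,fast++
slow=1 fast=2: a[fast]=5≠a[slow]=4 write a[2]=5, slow++,fast++
slow=2 fast=3: a[fast]=8≠a[slow]=5 write a[3]=8, slow++,fast++

slow=3, fast=4, prefix=[2, 4, 5, 8]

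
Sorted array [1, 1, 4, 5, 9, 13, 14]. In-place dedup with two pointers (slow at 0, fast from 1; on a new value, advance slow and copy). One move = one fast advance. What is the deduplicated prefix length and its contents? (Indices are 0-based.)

length 6; prefix = [1, 4, 5, 9, 13, 14]

(s=0,f=1) a[fast]=1=a[slow] dup → fast++
(s=0,f=2) a[fast]=4≠a[slow]=1 write a[1]=4 → slow++,fast++
(s=1,f=3) a[fast]=5≠a[slow]=4 write a[2]=5 → slow++,fast++
(s=2,f=4) a[fast]=9≠a[slow]=5 write a[3]=9 → slow++,fast++
(s=3,f=5) a[fast]=13≠a[slow]=9 write a[4]=13 → slow++,fast++
(s=4,f=6) a[fast]=14≠a[slow]=13 write a[5]=14 → slow++,fast++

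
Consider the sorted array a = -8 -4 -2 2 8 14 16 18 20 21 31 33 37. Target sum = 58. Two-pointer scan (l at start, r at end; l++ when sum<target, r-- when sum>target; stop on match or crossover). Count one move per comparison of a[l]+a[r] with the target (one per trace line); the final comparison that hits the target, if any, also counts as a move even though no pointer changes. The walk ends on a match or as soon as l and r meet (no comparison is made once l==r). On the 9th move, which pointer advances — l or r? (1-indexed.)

[1,13] -8+37=29 <58 → l++
[2,13] -4+37=33 <58 → l++
[3,13] -2+37=35 <58 → l++
[4,13] 2+37=39 <58 → l++
[5,13] 8+37=45 <58 → l++
[6,13] 14+37=51 <58 → l++
[7,13] 16+37=53 <58 → l++
[8,13] 18+37=55 <58 → l++
[9,13] 20+37=57 <58 → l++

l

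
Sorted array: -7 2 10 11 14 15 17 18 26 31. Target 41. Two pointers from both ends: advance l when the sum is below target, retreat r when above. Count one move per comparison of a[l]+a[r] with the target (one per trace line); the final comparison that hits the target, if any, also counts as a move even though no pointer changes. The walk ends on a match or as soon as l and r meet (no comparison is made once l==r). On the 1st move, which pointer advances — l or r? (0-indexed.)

l

l=0 r=9: -7+31=24 <41, l++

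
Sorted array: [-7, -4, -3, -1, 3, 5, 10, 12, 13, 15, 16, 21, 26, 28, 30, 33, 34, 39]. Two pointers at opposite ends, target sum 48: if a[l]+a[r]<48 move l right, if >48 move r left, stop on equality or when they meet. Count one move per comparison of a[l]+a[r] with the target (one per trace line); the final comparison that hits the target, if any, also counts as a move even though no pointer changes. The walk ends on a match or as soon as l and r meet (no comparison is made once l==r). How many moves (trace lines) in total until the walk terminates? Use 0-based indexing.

12 moves

[0,17] -7+39=32 <48 → l++
[1,17] -4+39=35 <48 → l++
[2,17] -3+39=36 <48 → l++
[3,17] -1+39=38 <48 → l++
[4,17] 3+39=42 <48 → l++
[5,17] 5+39=44 <48 → l++
[6,17] 10+39=49 >48 → r--
[6,16] 10+34=44 <48 → l++
[7,16] 12+34=46 <48 → l++
[8,16] 13+34=47 <48 → l++
[9,16] 15+34=49 >48 → r--
[9,15] 15+33=48 → found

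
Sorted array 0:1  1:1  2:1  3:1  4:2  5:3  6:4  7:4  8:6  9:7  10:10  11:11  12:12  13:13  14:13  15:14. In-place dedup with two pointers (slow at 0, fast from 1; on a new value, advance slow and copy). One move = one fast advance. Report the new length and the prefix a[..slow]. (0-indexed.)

slow=0 fast=1: a[fast]=1=a[slow] dup, fast++
slow=0 fast=2: a[fast]=1=a[slow] dup, fast++
slow=0 fast=3: a[fast]=1=a[slow] dup, fast++
slow=0 fast=4: a[fast]=2≠a[slow]=1 write a[1]=2, slow++,fast++
slow=1 fast=5: a[fast]=3≠a[slow]=2 write a[2]=3, slow++,fast++
slow=2 fast=6: a[fast]=4≠a[slow]=3 write a[3]=4, slow++,fast++
slow=3 fast=7: a[fast]=4=a[slow] dup, fast++
slow=3 fast=8: a[fast]=6≠a[slow]=4 write a[4]=6, slow++,fast++
slow=4 fast=9: a[fast]=7≠a[slow]=6 write a[5]=7, slow++,fast++
slow=5 fast=10: a[fast]=10≠a[slow]=7 write a[6]=10, slow++,fast++
slow=6 fast=11: a[fast]=11≠a[slow]=10 write a[7]=11, slow++,fast++
slow=7 fast=12: a[fast]=12≠a[slow]=11 write a[8]=12, slow++,fast++
slow=8 fast=13: a[fast]=13≠a[slow]=12 write a[9]=13, slow++,fast++
slow=9 fast=14: a[fast]=13=a[slow] dup, fast++
slow=9 fast=15: a[fast]=14≠a[slow]=13 write a[10]=14, slow++,fast++

length 11; prefix = [1, 2, 3, 4, 6, 7, 10, 11, 12, 13, 14]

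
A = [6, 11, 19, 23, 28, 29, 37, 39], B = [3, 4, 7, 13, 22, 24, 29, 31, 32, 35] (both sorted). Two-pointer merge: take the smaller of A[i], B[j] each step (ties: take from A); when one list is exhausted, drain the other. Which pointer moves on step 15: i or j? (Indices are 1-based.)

i=1 j=1: A[i]=6>B[j]=3 take 3, j++
i=1 j=2: A[i]=6>B[j]=4 take 4, j++
i=1 j=3: A[i]=6<=B[j]=7 take 6, i++
i=2 j=3: A[i]=11>B[j]=7 take 7, j++
i=2 j=4: A[i]=11<=B[j]=13 take 11, i++
i=3 j=4: A[i]=19>B[j]=13 take 13, j++
i=3 j=5: A[i]=19<=B[j]=22 take 19, i++
i=4 j=5: A[i]=23>B[j]=22 take 22, j++
i=4 j=6: A[i]=23<=B[j]=24 take 23, i++
i=5 j=6: A[i]=28>B[j]=24 take 24, j++
i=5 j=7: A[i]=28<=B[j]=29 take 28, i++
i=6 j=7: A[i]=29<=B[j]=29 take 29, i++
i=7 j=7: A[i]=37>B[j]=29 take 29, j++
i=7 j=8: A[i]=37>B[j]=31 take 31, j++
i=7 j=9: A[i]=37>B[j]=32 take 32, j++

j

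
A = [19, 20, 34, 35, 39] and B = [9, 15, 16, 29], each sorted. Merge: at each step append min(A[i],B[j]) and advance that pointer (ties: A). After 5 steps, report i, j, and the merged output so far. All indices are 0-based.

i=2, j=3, merged so far=[9, 15, 16, 19, 20]

i=0 j=0: A[i]=19>B[j]=9 take 9, j++
i=0 j=1: A[i]=19>B[j]=15 take 15, j++
i=0 j=2: A[i]=19>B[j]=16 take 16, j++
i=0 j=3: A[i]=19<=B[j]=29 take 19, i++
i=1 j=3: A[i]=20<=B[j]=29 take 20, i++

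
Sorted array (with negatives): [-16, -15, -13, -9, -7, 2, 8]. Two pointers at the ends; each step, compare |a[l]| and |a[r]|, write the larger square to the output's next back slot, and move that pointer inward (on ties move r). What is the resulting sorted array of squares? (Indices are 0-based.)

[4, 49, 64, 81, 169, 225, 256]

l=0 r=6: |-16|>|8| out[6]=256, l++
l=1 r=6: |-15|>|8| out[5]=225, l++
l=2 r=6: |-13|>|8| out[4]=169, l++
l=3 r=6: |-9|>|8| out[3]=81, l++
l=4 r=6: |-7|<=|8| out[2]=64, r--
l=4 r=5: |-7|>|2| out[1]=49, l++
l=5 r=5: |2|<=|2| out[0]=4, r--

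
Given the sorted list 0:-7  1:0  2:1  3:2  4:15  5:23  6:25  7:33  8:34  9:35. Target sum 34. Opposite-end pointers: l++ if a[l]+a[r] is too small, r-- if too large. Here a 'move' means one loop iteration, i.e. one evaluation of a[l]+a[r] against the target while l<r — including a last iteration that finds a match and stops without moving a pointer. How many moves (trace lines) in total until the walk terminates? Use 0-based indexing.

3 moves

[0,9] -7+35=28 <34 → l++
[1,9] 0+35=35 >34 → r--
[1,8] 0+34=34 → found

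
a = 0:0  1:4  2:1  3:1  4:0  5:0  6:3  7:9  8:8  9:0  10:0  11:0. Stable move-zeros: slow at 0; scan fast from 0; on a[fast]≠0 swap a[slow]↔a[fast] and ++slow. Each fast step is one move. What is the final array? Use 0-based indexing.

slow=0 fast=0: a[fast]=0, fast++
slow=0 fast=1: a[fast]=4≠0 swap→a[0]=4, slow++,fast++
slow=1 fast=2: a[fast]=1≠0 swap→a[1]=1, slow++,fast++
slow=2 fast=3: a[fast]=1≠0 swap→a[2]=1, slow++,fast++
slow=3 fast=4: a[fast]=0, fast++
slow=3 fast=5: a[fast]=0, fast++
slow=3 fast=6: a[fast]=3≠0 swap→a[3]=3, slow++,fast++
slow=4 fast=7: a[fast]=9≠0 swap→a[4]=9, slow++,fast++
slow=5 fast=8: a[fast]=8≠0 swap→a[5]=8, slow++,fast++
slow=6 fast=9: a[fast]=0, fast++
slow=6 fast=10: a[fast]=0, fast++
slow=6 fast=11: a[fast]=0, fast++

[4, 1, 1, 3, 9, 8, 0, 0, 0, 0, 0, 0]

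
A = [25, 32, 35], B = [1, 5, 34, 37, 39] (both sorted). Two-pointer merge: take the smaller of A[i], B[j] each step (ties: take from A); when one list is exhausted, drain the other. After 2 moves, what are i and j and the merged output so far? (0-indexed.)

i=0, j=2, merged so far=[1, 5]

[i=0,j=0] A[i]=25>B[j]=1 take 1 → j++
[i=0,j=1] A[i]=25>B[j]=5 take 5 → j++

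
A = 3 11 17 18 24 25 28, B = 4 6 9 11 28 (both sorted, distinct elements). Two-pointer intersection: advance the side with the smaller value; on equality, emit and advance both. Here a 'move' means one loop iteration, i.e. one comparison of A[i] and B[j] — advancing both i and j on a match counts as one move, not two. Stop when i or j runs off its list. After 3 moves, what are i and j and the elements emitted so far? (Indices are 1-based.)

[i=1,j=1] 3<4 → i++
[i=2,j=1] 11>4 → j++
[i=2,j=2] 11>6 → j++

i=2, j=3, emitted=[]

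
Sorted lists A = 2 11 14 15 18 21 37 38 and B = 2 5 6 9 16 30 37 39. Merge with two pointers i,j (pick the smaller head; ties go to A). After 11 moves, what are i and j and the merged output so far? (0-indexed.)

i=6, j=5, merged so far=[2, 2, 5, 6, 9, 11, 14, 15, 16, 18, 21]

i=0 j=0: A[i]=2<=B[j]=2 take 2, i++
i=1 j=0: A[i]=11>B[j]=2 take 2, j++
i=1 j=1: A[i]=11>B[j]=5 take 5, j++
i=1 j=2: A[i]=11>B[j]=6 take 6, j++
i=1 j=3: A[i]=11>B[j]=9 take 9, j++
i=1 j=4: A[i]=11<=B[j]=16 take 11, i++
i=2 j=4: A[i]=14<=B[j]=16 take 14, i++
i=3 j=4: A[i]=15<=B[j]=16 take 15, i++
i=4 j=4: A[i]=18>B[j]=16 take 16, j++
i=4 j=5: A[i]=18<=B[j]=30 take 18, i++
i=5 j=5: A[i]=21<=B[j]=30 take 21, i++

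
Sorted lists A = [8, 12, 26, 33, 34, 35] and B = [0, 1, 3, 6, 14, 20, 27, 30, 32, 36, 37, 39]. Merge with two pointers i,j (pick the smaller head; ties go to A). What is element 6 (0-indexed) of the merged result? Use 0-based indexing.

merged[6] = 14

i=0 j=0: A[i]=8>B[j]=0 take 0, j++
i=0 j=1: A[i]=8>B[j]=1 take 1, j++
i=0 j=2: A[i]=8>B[j]=3 take 3, j++
i=0 j=3: A[i]=8>B[j]=6 take 6, j++
i=0 j=4: A[i]=8<=B[j]=14 take 8, i++
i=1 j=4: A[i]=12<=B[j]=14 take 12, i++
i=2 j=4: A[i]=26>B[j]=14 take 14, j++
i=2 j=5: A[i]=26>B[j]=20 take 20, j++
i=2 j=6: A[i]=26<=B[j]=27 take 26, i++
i=3 j=6: A[i]=33>B[j]=27 take 27, j++
i=3 j=7: A[i]=33>B[j]=30 take 30, j++
i=3 j=8: A[i]=33>B[j]=32 take 32, j++
i=3 j=9: A[i]=33<=B[j]=36 take 33, i++
i=4 j=9: A[i]=34<=B[j]=36 take 34, i++
i=5 j=9: A[i]=35<=B[j]=36 take 35, i++
i=6 j=9: A done, take B[j]=36, j++
i=6 j=10: A done, take B[j]=37, j++
i=6 j=11: A done, take B[j]=39, j++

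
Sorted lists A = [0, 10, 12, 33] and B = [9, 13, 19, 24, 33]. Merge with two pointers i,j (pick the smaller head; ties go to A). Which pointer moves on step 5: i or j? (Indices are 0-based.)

[i=0,j=0] A[i]=0<=B[j]=9 take 0 → i++
[i=1,j=0] A[i]=10>B[j]=9 take 9 → j++
[i=1,j=1] A[i]=10<=B[j]=13 take 10 → i++
[i=2,j=1] A[i]=12<=B[j]=13 take 12 → i++
[i=3,j=1] A[i]=33>B[j]=13 take 13 → j++

j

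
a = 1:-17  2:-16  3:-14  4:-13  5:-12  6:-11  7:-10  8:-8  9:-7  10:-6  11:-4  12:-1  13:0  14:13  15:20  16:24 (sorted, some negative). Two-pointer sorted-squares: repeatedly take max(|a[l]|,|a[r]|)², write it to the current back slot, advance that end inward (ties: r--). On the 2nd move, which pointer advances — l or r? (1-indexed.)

[1,16] |-17|<=|24| out[16]=576 → r--
[1,15] |-17|<=|20| out[15]=400 → r--

r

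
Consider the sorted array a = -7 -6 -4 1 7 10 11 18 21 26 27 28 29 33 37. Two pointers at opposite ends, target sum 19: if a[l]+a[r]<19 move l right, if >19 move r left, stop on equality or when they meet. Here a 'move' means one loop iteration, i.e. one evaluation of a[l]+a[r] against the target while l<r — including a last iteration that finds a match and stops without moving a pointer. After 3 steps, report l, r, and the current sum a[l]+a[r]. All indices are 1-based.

[1,15] -7+37=30 >19 → r--
[1,14] -7+33=26 >19 → r--
[1,13] -7+29=22 >19 → r--

l=1, r=12, sum=21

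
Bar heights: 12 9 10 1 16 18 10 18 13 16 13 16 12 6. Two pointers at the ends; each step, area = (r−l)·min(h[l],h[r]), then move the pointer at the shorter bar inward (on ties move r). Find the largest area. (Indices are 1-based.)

max area = 144

[1,14] min(12,6)*13=78 best=78 * → r--
[1,13] min(12,12)*12=144 best=144 * → r--
[1,12] min(12,16)*11=132 best=144 → l++
[2,12] min(9,16)*10=90 best=144 → l++
[3,12] min(10,16)*9=90 best=144 → l++
[4,12] min(1,16)*8=8 best=144 → l++
[5,12] min(16,16)*7=112 best=144 → r--
[5,11] min(16,13)*6=78 best=144 → r--
[5,10] min(16,16)*5=80 best=144 → r--
[5,9] min(16,13)*4=52 best=144 → r--
[5,8] min(16,18)*3=48 best=144 → l++
[6,8] min(18,18)*2=36 best=144 → r--
[6,7] min(18,10)*1=10 best=144 → r--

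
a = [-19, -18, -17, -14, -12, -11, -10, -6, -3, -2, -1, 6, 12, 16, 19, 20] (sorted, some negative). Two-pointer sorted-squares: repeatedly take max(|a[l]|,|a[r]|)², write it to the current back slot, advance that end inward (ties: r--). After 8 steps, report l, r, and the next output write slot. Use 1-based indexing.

l=5, r=12, next write slot=8

l=1 r=16: |-19|<=|20| out[16]=400, r--
l=1 r=15: |-19|<=|19| out[15]=361, r--
l=1 r=14: |-19|>|16| out[14]=361, l++
l=2 r=14: |-18|>|16| out[13]=324, l++
l=3 r=14: |-17|>|16| out[12]=289, l++
l=4 r=14: |-14|<=|16| out[11]=256, r--
l=4 r=13: |-14|>|12| out[10]=196, l++
l=5 r=13: |-12|<=|12| out[9]=144, r--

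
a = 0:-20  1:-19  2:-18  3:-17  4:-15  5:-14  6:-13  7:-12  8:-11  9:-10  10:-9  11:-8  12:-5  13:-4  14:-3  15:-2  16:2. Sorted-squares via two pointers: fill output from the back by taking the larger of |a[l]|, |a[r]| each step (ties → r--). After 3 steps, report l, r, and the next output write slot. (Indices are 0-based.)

[0,16] |-20|>|2| out[16]=400 → l++
[1,16] |-19|>|2| out[15]=361 → l++
[2,16] |-18|>|2| out[14]=324 → l++

l=3, r=16, next write slot=13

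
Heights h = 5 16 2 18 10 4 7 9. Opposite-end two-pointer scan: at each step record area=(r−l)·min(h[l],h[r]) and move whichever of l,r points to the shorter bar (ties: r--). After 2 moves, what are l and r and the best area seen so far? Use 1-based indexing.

l=1 r=8: min(5,9)*7=35 best=35 *, l++
l=2 r=8: min(16,9)*6=54 best=54 *, r--

l=2, r=7, best area=54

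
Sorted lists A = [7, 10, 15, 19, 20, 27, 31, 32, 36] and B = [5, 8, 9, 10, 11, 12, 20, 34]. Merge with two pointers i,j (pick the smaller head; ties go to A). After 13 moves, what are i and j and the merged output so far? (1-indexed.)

i=1 j=1: A[i]=7>B[j]=5 take 5, j++
i=1 j=2: A[i]=7<=B[j]=8 take 7, i++
i=2 j=2: A[i]=10>B[j]=8 take 8, j++
i=2 j=3: A[i]=10>B[j]=9 take 9, j++
i=2 j=4: A[i]=10<=B[j]=10 take 10, i++
i=3 j=4: A[i]=15>B[j]=10 take 10, j++
i=3 j=5: A[i]=15>B[j]=11 take 11, j++
i=3 j=6: A[i]=15>B[j]=12 take 12, j++
i=3 j=7: A[i]=15<=B[j]=20 take 15, i++
i=4 j=7: A[i]=19<=B[j]=20 take 19, i++
i=5 j=7: A[i]=20<=B[j]=20 take 20, i++
i=6 j=7: A[i]=27>B[j]=20 take 20, j++
i=6 j=8: A[i]=27<=B[j]=34 take 27, i++

i=7, j=8, merged so far=[5, 7, 8, 9, 10, 10, 11, 12, 15, 19, 20, 20, 27]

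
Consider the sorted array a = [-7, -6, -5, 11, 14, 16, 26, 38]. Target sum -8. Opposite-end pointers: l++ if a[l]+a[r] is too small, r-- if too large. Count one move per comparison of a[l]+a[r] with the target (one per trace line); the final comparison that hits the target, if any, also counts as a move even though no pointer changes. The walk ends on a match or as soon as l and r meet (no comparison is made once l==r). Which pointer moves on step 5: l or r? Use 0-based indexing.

[0,7] -7+38=31 >-8 → r--
[0,6] -7+26=19 >-8 → r--
[0,5] -7+16=9 >-8 → r--
[0,4] -7+14=7 >-8 → r--
[0,3] -7+11=4 >-8 → r--

r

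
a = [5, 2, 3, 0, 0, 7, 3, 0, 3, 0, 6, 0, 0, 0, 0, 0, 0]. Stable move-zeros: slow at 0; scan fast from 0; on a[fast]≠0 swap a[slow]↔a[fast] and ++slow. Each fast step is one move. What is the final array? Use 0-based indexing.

(s=0,f=0) a[fast]=5≠0 swap→a[0]=5 → slow++,fast++
(s=1,f=1) a[fast]=2≠0 swap→a[1]=2 → slow++,fast++
(s=2,f=2) a[fast]=3≠0 swap→a[2]=3 → slow++,fast++
(s=3,f=3) a[fast]=0 → fast++
(s=3,f=4) a[fast]=0 → fast++
(s=3,f=5) a[fast]=7≠0 swap→a[3]=7 → slow++,fast++
(s=4,f=6) a[fast]=3≠0 swap→a[4]=3 → slow++,fast++
(s=5,f=7) a[fast]=0 → fast++
(s=5,f=8) a[fast]=3≠0 swap→a[5]=3 → slow++,fast++
(s=6,f=9) a[fast]=0 → fast++
(s=6,f=10) a[fast]=6≠0 swap→a[6]=6 → slow++,fast++
(s=7,f=11) a[fast]=0 → fast++
(s=7,f=12) a[fast]=0 → fast++
(s=7,f=13) a[fast]=0 → fast++
(s=7,f=14) a[fast]=0 → fast++
(s=7,f=15) a[fast]=0 → fast++
(s=7,f=16) a[fast]=0 → fast++

[5, 2, 3, 7, 3, 3, 6, 0, 0, 0, 0, 0, 0, 0, 0, 0, 0]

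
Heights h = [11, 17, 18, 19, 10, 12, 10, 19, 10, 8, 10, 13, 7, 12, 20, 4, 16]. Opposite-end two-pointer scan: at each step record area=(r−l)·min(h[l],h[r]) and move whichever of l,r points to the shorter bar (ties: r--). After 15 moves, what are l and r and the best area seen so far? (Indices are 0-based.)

l=0 r=16: min(11,16)*16=176 best=176 *, l++
l=1 r=16: min(17,16)*15=240 best=240 *, r--
l=1 r=15: min(17,4)*14=56 best=240, r--
l=1 r=14: min(17,20)*13=221 best=240, l++
l=2 r=14: min(18,20)*12=216 best=240, l++
l=3 r=14: min(19,20)*11=209 best=240, l++
l=4 r=14: min(10,20)*10=100 best=240, l++
l=5 r=14: min(12,20)*9=108 best=240, l++
l=6 r=14: min(10,20)*8=80 best=240, l++
l=7 r=14: min(19,20)*7=133 best=240, l++
l=8 r=14: min(10,20)*6=60 best=240, l++
l=9 r=14: min(8,20)*5=40 best=240, l++
l=10 r=14: min(10,20)*4=40 best=240, l++
l=11 r=14: min(13,20)*3=39 best=240, l++
l=12 r=14: min(7,20)*2=14 best=240, l++

l=13, r=14, best area=240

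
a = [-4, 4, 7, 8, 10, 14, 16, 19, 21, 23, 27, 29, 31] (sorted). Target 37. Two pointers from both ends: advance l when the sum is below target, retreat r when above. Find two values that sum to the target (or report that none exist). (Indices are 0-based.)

(8, 29)

[0,12] -4+31=27 <37 → l++
[1,12] 4+31=35 <37 → l++
[2,12] 7+31=38 >37 → r--
[2,11] 7+29=36 <37 → l++
[3,11] 8+29=37 → found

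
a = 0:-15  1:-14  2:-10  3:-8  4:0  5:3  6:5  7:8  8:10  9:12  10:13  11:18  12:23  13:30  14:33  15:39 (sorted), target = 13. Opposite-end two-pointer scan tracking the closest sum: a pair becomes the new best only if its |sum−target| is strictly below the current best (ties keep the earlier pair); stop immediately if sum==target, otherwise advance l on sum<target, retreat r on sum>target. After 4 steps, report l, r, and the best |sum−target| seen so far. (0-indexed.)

l=0 r=15: -15+39=24 d=11 *, r--
l=0 r=14: -15+33=18 d=5 *, r--
l=0 r=13: -15+30=15 d=2 *, r--
l=0 r=12: -15+23=8 d=5, l++

l=1, r=12, best |Δ|=2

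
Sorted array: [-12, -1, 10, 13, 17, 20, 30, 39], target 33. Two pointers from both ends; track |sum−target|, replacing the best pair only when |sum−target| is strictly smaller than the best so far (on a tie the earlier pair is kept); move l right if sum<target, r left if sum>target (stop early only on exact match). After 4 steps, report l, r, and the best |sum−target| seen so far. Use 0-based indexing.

l=2, r=5, best |Δ|=4

[0,7] -12+39=27 d=6 * → l++
[1,7] -1+39=38 d=5 * → r--
[1,6] -1+30=29 d=4 * → l++
[2,6] 10+30=40 d=7 → r--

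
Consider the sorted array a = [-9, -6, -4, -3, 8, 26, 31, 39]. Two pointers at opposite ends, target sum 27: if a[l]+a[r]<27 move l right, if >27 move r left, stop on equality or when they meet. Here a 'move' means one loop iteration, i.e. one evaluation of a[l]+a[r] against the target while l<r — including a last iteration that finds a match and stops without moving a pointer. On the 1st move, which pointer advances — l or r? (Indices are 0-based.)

r

l=0 r=7: -9+39=30 >27, r--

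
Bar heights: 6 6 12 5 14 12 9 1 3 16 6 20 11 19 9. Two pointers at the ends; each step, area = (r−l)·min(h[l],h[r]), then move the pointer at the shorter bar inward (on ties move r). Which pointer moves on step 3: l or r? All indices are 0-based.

r

[0,14] min(6,9)*14=84 best=84 * → l++
[1,14] min(6,9)*13=78 best=84 → l++
[2,14] min(12,9)*12=108 best=108 * → r--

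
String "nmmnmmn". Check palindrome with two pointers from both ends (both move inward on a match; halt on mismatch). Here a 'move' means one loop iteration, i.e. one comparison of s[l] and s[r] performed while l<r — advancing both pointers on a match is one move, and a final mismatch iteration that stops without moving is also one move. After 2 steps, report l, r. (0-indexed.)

[0,6] 'n'=='n' → l++,r--
[1,5] 'm'=='m' → l++,r--

l=2, r=4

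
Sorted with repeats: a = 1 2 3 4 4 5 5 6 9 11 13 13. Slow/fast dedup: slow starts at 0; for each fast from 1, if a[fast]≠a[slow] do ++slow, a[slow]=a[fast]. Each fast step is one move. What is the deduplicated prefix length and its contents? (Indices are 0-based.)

slow=0 fast=1: a[fast]=2≠a[slow]=1 write a[1]=2, slow++,fast++
slow=1 fast=2: a[fast]=3≠a[slow]=2 write a[2]=3, slow++,fast++
slow=2 fast=3: a[fast]=4≠a[slow]=3 write a[3]=4, slow++,fast++
slow=3 fast=4: a[fast]=4=a[slow] dup, fast++
slow=3 fast=5: a[fast]=5≠a[slow]=4 write a[4]=5, slow++,fast++
slow=4 fast=6: a[fast]=5=a[slow] dup, fast++
slow=4 fast=7: a[fast]=6≠a[slow]=5 write a[5]=6, slow++,fast++
slow=5 fast=8: a[fast]=9≠a[slow]=6 write a[6]=9, slow++,fast++
slow=6 fast=9: a[fast]=11≠a[slow]=9 write a[7]=11, slow++,fast++
slow=7 fast=10: a[fast]=13≠a[slow]=11 write a[8]=13, slow++,fast++
slow=8 fast=11: a[fast]=13=a[slow] dup, fast++

length 9; prefix = [1, 2, 3, 4, 5, 6, 9, 11, 13]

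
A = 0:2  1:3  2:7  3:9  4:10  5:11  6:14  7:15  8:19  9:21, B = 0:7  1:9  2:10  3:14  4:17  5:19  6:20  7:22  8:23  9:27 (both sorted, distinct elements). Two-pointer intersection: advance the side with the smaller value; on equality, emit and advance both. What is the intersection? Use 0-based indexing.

i=0 j=0: 2<7, i++
i=1 j=0: 3<7, i++
i=2 j=0: 7==7 emit, i++,j++
i=3 j=1: 9==9 emit, i++,j++
i=4 j=2: 10==10 emit, i++,j++
i=5 j=3: 11<14, i++
i=6 j=3: 14==14 emit, i++,j++
i=7 j=4: 15<17, i++
i=8 j=4: 19>17, j++
i=8 j=5: 19==19 emit, i++,j++
i=9 j=6: 21>20, j++
i=9 j=7: 21<22, i++

intersection = [7, 9, 10, 14, 19]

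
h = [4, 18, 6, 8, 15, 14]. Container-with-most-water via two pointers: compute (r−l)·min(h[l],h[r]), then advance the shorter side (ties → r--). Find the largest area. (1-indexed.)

[1,6] min(4,14)*5=20 best=20 * → l++
[2,6] min(18,14)*4=56 best=56 * → r--
[2,5] min(18,15)*3=45 best=56 → r--
[2,4] min(18,8)*2=16 best=56 → r--
[2,3] min(18,6)*1=6 best=56 → r--

max area = 56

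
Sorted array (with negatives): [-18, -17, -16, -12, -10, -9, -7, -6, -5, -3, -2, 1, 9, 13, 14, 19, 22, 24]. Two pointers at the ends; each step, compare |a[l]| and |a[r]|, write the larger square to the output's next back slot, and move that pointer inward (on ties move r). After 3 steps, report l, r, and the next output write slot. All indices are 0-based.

l=0 r=17: |-18|<=|24| out[17]=576, r--
l=0 r=16: |-18|<=|22| out[16]=484, r--
l=0 r=15: |-18|<=|19| out[15]=361, r--

l=0, r=14, next write slot=14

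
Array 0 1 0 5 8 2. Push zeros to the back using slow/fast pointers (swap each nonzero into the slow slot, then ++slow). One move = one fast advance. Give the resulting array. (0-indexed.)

slow=0 fast=0: a[fast]=0, fast++
slow=0 fast=1: a[fast]=1≠0 swap→a[0]=1, slow++,fast++
slow=1 fast=2: a[fast]=0, fast++
slow=1 fast=3: a[fast]=5≠0 swap→a[1]=5, slow++,fast++
slow=2 fast=4: a[fast]=8≠0 swap→a[2]=8, slow++,fast++
slow=3 fast=5: a[fast]=2≠0 swap→a[3]=2, slow++,fast++

[1, 5, 8, 2, 0, 0]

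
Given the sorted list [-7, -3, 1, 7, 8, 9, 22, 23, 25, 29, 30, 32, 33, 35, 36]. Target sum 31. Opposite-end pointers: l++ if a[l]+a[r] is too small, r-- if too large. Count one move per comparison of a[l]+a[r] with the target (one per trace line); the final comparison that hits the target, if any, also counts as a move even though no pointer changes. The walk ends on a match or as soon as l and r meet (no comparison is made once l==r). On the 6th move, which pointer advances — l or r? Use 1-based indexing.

[1,15] -7+36=29 <31 → l++
[2,15] -3+36=33 >31 → r--
[2,14] -3+35=32 >31 → r--
[2,13] -3+33=30 <31 → l++
[3,13] 1+33=34 >31 → r--
[3,12] 1+32=33 >31 → r--

r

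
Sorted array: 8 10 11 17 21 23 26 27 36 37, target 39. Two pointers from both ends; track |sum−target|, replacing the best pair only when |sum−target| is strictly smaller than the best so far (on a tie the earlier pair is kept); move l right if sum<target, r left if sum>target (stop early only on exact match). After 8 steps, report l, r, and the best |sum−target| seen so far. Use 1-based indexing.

l=4, r=5, best |Δ|=1

[1,10] 8+37=45 d=6 * → r--
[1,9] 8+36=44 d=5 * → r--
[1,8] 8+27=35 d=4 * → l++
[2,8] 10+27=37 d=2 * → l++
[3,8] 11+27=38 d=1 * → l++
[4,8] 17+27=44 d=5 → r--
[4,7] 17+26=43 d=4 → r--
[4,6] 17+23=40 d=1 → r--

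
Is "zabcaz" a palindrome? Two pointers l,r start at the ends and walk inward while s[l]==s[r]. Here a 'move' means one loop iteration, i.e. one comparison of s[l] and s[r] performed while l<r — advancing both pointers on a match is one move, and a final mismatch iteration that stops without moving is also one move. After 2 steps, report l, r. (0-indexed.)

l=2, r=3

[0,5] 'z'=='z' → l++,r--
[1,4] 'a'=='a' → l++,r--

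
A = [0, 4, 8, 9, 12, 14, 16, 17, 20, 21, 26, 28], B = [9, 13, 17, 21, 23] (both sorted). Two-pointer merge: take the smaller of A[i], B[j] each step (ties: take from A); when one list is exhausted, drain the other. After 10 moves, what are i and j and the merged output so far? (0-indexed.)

i=8, j=2, merged so far=[0, 4, 8, 9, 9, 12, 13, 14, 16, 17]

i=0 j=0: A[i]=0<=B[j]=9 take 0, i++
i=1 j=0: A[i]=4<=B[j]=9 take 4, i++
i=2 j=0: A[i]=8<=B[j]=9 take 8, i++
i=3 j=0: A[i]=9<=B[j]=9 take 9, i++
i=4 j=0: A[i]=12>B[j]=9 take 9, j++
i=4 j=1: A[i]=12<=B[j]=13 take 12, i++
i=5 j=1: A[i]=14>B[j]=13 take 13, j++
i=5 j=2: A[i]=14<=B[j]=17 take 14, i++
i=6 j=2: A[i]=16<=B[j]=17 take 16, i++
i=7 j=2: A[i]=17<=B[j]=17 take 17, i++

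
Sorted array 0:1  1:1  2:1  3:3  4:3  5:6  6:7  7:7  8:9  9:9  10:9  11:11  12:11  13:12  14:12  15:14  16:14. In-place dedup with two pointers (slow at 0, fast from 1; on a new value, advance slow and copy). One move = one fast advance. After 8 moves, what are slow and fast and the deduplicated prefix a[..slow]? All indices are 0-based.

slow=0 fast=1: a[fast]=1=a[slow] dup, fast++
slow=0 fast=2: a[fast]=1=a[slow] dup, fast++
slow=0 fast=3: a[fast]=3≠a[slow]=1 write a[1]=3, slow++,fast++
slow=1 fast=4: a[fast]=3=a[slow] dup, fast++
slow=1 fast=5: a[fast]=6≠a[slow]=3 write a[2]=6, slow++,fast++
slow=2 fast=6: a[fast]=7≠a[slow]=6 write a[3]=7, slow++,fast++
slow=3 fast=7: a[fast]=7=a[slow] dup, fast++
slow=3 fast=8: a[fast]=9≠a[slow]=7 write a[4]=9, slow++,fast++

slow=4, fast=9, prefix=[1, 3, 6, 7, 9]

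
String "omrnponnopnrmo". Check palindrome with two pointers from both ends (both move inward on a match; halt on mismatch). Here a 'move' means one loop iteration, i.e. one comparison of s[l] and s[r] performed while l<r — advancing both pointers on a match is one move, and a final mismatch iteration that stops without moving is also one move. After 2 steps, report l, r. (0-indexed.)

l=2, r=11

[0,13] 'o'=='o' → l++,r--
[1,12] 'm'=='m' → l++,r--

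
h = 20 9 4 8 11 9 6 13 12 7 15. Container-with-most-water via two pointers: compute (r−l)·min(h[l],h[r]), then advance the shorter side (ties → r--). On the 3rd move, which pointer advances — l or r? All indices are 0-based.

l=0 r=10: min(20,15)*10=150 best=150 *, r--
l=0 r=9: min(20,7)*9=63 best=150, r--
l=0 r=8: min(20,12)*8=96 best=150, r--

r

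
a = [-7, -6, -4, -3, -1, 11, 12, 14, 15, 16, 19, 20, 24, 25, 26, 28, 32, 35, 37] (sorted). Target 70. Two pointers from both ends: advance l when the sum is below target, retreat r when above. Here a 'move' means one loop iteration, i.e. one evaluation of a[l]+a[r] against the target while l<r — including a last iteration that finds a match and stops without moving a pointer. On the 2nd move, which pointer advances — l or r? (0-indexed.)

l

[0,18] -7+37=30 <70 → l++
[1,18] -6+37=31 <70 → l++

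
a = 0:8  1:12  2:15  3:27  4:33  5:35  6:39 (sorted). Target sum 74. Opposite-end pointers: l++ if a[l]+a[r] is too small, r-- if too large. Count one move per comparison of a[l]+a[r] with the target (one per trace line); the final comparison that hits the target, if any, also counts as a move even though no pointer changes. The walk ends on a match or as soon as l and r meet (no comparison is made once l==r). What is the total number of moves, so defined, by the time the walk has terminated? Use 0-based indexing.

6 moves

l=0 r=6: 8+39=47 <74, l++
l=1 r=6: 12+39=51 <74, l++
l=2 r=6: 15+39=54 <74, l++
l=3 r=6: 27+39=66 <74, l++
l=4 r=6: 33+39=72 <74, l++
l=5 r=6: 35+39=74, found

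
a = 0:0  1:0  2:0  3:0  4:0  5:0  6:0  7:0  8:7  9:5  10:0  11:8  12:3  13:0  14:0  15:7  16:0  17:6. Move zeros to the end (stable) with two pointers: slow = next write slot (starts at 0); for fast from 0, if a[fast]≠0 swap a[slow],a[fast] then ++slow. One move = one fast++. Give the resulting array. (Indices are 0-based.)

[7, 5, 8, 3, 7, 6, 0, 0, 0, 0, 0, 0, 0, 0, 0, 0, 0, 0]

(s=0,f=0) a[fast]=0 → fast++
(s=0,f=1) a[fast]=0 → fast++
(s=0,f=2) a[fast]=0 → fast++
(s=0,f=3) a[fast]=0 → fast++
(s=0,f=4) a[fast]=0 → fast++
(s=0,f=5) a[fast]=0 → fast++
(s=0,f=6) a[fast]=0 → fast++
(s=0,f=7) a[fast]=0 → fast++
(s=0,f=8) a[fast]=7≠0 swap→a[0]=7 → slow++,fast++
(s=1,f=9) a[fast]=5≠0 swap→a[1]=5 → slow++,fast++
(s=2,f=10) a[fast]=0 → fast++
(s=2,f=11) a[fast]=8≠0 swap→a[2]=8 → slow++,fast++
(s=3,f=12) a[fast]=3≠0 swap→a[3]=3 → slow++,fast++
(s=4,f=13) a[fast]=0 → fast++
(s=4,f=14) a[fast]=0 → fast++
(s=4,f=15) a[fast]=7≠0 swap→a[4]=7 → slow++,fast++
(s=5,f=16) a[fast]=0 → fast++
(s=5,f=17) a[fast]=6≠0 swap→a[5]=6 → slow++,fast++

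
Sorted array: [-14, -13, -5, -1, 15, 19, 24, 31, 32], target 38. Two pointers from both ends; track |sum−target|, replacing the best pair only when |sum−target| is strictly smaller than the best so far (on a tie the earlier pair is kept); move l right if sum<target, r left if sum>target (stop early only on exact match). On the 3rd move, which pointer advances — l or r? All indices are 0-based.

l

[0,8] -14+32=18 d=20 * → l++
[1,8] -13+32=19 d=19 * → l++
[2,8] -5+32=27 d=11 * → l++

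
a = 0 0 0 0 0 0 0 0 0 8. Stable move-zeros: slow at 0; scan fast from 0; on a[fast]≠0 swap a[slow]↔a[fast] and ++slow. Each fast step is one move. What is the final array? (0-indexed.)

[8, 0, 0, 0, 0, 0, 0, 0, 0, 0]

(s=0,f=0) a[fast]=0 → fast++
(s=0,f=1) a[fast]=0 → fast++
(s=0,f=2) a[fast]=0 → fast++
(s=0,f=3) a[fast]=0 → fast++
(s=0,f=4) a[fast]=0 → fast++
(s=0,f=5) a[fast]=0 → fast++
(s=0,f=6) a[fast]=0 → fast++
(s=0,f=7) a[fast]=0 → fast++
(s=0,f=8) a[fast]=0 → fast++
(s=0,f=9) a[fast]=8≠0 swap→a[0]=8 → slow++,fast++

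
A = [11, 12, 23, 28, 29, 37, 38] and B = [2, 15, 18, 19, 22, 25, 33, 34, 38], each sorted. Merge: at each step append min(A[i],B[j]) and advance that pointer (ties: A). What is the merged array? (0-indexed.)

[i=0,j=0] A[i]=11>B[j]=2 take 2 → j++
[i=0,j=1] A[i]=11<=B[j]=15 take 11 → i++
[i=1,j=1] A[i]=12<=B[j]=15 take 12 → i++
[i=2,j=1] A[i]=23>B[j]=15 take 15 → j++
[i=2,j=2] A[i]=23>B[j]=18 take 18 → j++
[i=2,j=3] A[i]=23>B[j]=19 take 19 → j++
[i=2,j=4] A[i]=23>B[j]=22 take 22 → j++
[i=2,j=5] A[i]=23<=B[j]=25 take 23 → i++
[i=3,j=5] A[i]=28>B[j]=25 take 25 → j++
[i=3,j=6] A[i]=28<=B[j]=33 take 28 → i++
[i=4,j=6] A[i]=29<=B[j]=33 take 29 → i++
[i=5,j=6] A[i]=37>B[j]=33 take 33 → j++
[i=5,j=7] A[i]=37>B[j]=34 take 34 → j++
[i=5,j=8] A[i]=37<=B[j]=38 take 37 → i++
[i=6,j=8] A[i]=38<=B[j]=38 take 38 → i++
[i=7,j=8] A done, take B[j]=38 → j++

[2, 11, 12, 15, 18, 19, 22, 23, 25, 28, 29, 33, 34, 37, 38, 38]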